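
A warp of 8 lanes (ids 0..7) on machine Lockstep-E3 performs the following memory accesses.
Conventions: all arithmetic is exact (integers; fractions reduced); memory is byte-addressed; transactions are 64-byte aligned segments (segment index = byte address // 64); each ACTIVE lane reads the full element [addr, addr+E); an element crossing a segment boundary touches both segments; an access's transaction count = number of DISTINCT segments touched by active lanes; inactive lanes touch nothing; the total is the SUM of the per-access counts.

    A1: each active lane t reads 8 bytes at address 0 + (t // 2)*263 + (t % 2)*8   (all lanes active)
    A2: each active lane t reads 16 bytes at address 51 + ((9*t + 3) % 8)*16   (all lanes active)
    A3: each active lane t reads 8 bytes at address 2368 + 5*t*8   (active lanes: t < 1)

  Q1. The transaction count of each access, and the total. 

A1: 4 transactions
A2: 3 transactions
A3: 1 transaction

Answer: 4,3,1; total 8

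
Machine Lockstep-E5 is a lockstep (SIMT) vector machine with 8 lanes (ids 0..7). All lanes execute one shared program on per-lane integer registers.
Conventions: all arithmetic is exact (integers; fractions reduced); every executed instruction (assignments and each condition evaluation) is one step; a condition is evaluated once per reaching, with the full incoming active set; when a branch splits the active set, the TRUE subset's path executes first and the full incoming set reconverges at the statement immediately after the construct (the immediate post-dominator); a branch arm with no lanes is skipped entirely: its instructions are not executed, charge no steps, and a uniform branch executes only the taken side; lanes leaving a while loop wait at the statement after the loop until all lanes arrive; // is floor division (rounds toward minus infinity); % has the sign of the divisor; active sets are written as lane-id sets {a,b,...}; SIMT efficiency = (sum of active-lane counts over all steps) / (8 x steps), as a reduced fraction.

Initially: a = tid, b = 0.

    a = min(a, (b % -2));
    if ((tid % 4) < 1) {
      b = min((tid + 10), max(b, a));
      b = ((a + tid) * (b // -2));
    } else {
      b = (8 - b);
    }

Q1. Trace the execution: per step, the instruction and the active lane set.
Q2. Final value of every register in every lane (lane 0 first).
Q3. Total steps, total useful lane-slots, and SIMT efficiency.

step 0: a <- min(a, (b % -2))        {0,1,2,3,4,5,6,7}
step 1: eval ((tid % 4) < 1)         {0,1,2,3,4,5,6,7}
step 2: b <- min((tid + 10), max(b, a)) {0,4}
step 3: b <- ((a + tid) * (b // -2)) {0,4}
step 4: b <- (8 - b)                 {1,2,3,5,6,7}

Answer: 5 steps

a: 0,0,0,0,0,0,0,0
b: 0,8,8,8,0,8,8,8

steps = 5; useful = 26; efficiency = 26/40 = 13/20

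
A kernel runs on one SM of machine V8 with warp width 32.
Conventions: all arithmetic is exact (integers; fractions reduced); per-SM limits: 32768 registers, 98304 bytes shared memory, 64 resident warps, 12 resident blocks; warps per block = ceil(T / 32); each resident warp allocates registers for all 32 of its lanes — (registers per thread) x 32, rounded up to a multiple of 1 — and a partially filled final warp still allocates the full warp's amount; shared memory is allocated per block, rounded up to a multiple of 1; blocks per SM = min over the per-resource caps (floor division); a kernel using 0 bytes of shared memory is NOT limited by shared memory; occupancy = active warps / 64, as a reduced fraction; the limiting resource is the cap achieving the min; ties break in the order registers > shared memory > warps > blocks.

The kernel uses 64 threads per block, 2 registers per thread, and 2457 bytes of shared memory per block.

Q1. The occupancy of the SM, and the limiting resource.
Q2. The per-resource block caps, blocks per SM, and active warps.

Answer: occupancy 3/8, limited by blocks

registers: 256 blocks
shared memory: 40 blocks
warps: 32 blocks
blocks: 12 blocks

Answer: 12 blocks, 24 active warps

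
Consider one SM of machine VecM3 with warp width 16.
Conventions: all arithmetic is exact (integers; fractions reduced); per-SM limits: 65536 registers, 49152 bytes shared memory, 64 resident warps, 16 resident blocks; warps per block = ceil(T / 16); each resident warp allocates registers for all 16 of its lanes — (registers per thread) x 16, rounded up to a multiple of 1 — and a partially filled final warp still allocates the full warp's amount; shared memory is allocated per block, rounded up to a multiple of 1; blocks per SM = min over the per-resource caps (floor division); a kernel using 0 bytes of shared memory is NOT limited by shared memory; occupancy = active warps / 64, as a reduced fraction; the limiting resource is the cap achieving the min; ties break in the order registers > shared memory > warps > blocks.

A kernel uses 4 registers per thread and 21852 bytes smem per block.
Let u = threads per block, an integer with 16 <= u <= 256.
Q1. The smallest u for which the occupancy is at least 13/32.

Answer: u = 193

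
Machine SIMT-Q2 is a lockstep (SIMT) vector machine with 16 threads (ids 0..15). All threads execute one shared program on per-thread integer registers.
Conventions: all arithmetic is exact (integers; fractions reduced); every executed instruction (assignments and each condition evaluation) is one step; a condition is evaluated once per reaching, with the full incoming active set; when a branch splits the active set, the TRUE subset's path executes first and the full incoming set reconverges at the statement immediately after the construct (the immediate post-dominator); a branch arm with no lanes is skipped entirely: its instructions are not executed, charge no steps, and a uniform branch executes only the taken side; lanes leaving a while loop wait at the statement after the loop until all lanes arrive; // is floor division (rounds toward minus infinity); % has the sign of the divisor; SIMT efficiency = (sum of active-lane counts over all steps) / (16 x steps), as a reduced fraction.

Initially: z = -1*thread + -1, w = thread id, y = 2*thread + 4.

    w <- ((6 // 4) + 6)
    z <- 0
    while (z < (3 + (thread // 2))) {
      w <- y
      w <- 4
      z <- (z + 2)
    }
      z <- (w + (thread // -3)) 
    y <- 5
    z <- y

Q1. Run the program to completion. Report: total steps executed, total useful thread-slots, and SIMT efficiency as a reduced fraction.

Answer: 26 steps, 320 useful, 10/13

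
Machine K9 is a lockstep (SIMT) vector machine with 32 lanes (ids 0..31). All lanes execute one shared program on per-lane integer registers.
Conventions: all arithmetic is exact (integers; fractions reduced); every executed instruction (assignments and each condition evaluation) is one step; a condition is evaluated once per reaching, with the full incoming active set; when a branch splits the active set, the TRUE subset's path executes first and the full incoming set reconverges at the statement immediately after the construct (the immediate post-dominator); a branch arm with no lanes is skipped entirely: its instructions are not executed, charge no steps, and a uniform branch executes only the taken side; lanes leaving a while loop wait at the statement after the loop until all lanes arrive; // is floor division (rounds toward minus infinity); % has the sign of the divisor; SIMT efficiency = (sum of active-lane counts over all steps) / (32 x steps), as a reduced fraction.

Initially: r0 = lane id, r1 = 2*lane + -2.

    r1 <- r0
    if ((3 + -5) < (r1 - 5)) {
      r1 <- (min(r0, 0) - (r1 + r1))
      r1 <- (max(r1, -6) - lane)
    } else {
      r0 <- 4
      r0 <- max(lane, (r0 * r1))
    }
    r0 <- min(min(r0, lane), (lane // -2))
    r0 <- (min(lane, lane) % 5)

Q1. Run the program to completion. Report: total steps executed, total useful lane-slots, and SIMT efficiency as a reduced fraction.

Answer: 8 steps, 192 useful, 3/4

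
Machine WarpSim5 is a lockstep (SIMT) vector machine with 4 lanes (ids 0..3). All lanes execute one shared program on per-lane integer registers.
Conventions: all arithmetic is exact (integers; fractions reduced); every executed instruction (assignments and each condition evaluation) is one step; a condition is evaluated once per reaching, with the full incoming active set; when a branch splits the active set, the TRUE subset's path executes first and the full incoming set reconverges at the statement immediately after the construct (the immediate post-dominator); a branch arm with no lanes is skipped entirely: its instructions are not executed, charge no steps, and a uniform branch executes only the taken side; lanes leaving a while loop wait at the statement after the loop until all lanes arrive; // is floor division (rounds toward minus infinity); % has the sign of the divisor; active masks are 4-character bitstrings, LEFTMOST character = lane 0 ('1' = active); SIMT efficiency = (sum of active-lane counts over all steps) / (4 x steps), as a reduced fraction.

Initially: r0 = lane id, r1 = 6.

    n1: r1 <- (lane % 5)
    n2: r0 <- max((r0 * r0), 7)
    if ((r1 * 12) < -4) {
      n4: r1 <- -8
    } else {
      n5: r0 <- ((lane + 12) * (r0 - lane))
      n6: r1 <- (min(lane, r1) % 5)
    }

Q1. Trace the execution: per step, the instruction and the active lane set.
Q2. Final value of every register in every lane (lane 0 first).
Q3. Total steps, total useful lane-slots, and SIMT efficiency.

step 0: r1 <- (lane % 5)             1111
step 1: r0 <- max((r0 * r0), 7)      1111
step 2: eval ((r1 * 12) < -4)        1111
step 3: r0 <- ((lane + 12) * (r0 - lane)) 1111
step 4: r1 <- (min(lane, r1) % 5)    1111

Answer: 5 steps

r0: 84,78,70,90
r1: 0,1,2,3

steps = 5; useful = 20; efficiency = 20/20 = 1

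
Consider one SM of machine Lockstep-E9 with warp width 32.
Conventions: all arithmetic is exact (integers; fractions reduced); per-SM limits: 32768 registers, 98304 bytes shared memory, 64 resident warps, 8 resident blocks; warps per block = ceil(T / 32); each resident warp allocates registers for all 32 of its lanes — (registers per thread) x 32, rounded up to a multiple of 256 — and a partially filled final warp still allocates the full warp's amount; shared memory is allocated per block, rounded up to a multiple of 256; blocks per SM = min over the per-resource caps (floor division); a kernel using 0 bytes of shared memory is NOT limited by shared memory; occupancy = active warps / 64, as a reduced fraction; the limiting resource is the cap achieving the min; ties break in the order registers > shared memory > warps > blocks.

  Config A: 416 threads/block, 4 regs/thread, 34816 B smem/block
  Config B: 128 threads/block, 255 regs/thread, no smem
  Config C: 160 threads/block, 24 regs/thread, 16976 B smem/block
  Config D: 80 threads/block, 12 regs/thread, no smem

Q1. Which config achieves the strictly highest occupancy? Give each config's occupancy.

occupancies: A 13/32, B 1/16, C 25/64, D 3/8

Answer: A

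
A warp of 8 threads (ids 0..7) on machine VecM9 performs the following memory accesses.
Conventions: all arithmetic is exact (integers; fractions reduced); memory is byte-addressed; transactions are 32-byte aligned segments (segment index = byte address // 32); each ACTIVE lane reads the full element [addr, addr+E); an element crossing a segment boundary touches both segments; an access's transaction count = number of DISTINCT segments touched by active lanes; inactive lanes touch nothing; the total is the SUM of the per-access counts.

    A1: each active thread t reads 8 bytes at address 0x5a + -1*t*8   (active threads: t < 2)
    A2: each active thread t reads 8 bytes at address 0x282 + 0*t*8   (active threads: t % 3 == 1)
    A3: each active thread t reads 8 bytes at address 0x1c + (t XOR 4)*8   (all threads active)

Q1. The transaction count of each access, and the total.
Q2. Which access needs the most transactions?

A1: 2 transactions
A2: 1 transaction
A3: 3 transactions

Answer: 2,1,3; total 6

Answer: A3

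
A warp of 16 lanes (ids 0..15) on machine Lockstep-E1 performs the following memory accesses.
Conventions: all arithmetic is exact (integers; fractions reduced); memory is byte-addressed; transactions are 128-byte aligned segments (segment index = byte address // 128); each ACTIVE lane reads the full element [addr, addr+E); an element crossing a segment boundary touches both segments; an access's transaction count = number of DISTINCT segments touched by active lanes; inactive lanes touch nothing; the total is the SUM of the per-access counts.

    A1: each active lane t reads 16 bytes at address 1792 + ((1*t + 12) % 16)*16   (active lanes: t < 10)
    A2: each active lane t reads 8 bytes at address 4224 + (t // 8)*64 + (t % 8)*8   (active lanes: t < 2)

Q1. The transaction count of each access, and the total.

A1: 2 transactions
A2: 1 transaction

Answer: 2,1; total 3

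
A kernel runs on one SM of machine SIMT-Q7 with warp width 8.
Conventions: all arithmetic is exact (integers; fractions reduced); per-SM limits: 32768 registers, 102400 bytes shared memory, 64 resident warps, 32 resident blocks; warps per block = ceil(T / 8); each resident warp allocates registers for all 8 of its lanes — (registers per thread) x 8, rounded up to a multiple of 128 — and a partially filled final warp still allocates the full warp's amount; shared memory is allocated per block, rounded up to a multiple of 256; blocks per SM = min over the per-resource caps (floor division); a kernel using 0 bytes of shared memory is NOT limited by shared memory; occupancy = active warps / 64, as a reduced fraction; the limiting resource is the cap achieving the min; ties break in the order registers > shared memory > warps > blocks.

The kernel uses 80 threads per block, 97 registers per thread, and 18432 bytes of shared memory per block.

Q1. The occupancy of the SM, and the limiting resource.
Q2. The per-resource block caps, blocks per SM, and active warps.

Answer: occupancy 15/32, limited by registers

registers: 3 blocks
shared memory: 5 blocks
warps: 6 blocks
blocks: 32 blocks

Answer: 3 blocks, 30 active warps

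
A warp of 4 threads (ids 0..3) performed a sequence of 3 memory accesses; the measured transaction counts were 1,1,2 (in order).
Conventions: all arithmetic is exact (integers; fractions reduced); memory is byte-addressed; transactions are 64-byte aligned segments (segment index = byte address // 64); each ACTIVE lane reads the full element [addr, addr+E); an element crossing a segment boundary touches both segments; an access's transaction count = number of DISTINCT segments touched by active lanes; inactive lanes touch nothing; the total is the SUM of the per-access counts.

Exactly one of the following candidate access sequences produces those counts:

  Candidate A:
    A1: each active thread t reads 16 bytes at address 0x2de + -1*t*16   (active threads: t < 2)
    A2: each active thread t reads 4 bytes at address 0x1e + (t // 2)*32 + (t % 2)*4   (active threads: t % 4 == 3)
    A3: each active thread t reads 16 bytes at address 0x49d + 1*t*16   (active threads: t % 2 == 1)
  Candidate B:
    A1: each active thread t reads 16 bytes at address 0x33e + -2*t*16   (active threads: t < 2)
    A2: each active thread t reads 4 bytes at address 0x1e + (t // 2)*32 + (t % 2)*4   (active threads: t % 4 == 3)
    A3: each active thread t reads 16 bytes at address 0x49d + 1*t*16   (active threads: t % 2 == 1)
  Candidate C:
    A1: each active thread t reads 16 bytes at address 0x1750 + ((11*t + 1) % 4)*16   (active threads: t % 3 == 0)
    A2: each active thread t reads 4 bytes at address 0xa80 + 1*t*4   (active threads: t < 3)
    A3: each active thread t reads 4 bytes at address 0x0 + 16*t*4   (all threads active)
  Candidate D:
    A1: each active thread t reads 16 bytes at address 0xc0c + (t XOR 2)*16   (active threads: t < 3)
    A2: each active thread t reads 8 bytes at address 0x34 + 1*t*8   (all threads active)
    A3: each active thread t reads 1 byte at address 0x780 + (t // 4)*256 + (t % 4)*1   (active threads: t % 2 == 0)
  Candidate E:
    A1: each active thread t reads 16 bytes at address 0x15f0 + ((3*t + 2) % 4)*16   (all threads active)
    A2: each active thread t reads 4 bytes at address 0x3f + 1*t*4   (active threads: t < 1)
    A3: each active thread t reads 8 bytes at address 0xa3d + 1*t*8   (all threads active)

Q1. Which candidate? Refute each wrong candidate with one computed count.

B: A1 gives 2 transactions, not 1
C: A3 gives 4 transactions, not 2
D: A1 gives 2 transactions, not 1
E: A1 gives 2 transactions, not 1
A: all counts match (1,1,2)

Answer: A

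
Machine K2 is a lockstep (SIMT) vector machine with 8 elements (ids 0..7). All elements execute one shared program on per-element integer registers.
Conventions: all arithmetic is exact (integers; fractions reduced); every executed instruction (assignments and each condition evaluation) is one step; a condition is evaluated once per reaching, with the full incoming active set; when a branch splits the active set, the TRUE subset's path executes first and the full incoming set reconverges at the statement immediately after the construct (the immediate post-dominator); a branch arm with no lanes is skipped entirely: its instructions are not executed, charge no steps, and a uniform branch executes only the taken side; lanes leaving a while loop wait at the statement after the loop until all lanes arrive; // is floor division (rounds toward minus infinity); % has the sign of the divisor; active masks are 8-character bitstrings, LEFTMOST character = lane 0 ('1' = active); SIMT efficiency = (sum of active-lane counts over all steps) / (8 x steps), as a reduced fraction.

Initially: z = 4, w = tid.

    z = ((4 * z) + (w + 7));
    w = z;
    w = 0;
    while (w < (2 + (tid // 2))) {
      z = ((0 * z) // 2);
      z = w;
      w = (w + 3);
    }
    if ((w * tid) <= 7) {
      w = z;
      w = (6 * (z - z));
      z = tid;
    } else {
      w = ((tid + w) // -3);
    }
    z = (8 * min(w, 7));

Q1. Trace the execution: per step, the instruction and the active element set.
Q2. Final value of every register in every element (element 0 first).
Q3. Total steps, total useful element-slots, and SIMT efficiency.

step 0: z <- ((4 * z) + (w + 7))     11111111
step 1: w <- z                       11111111
step 2: w <- 0                       11111111
step 3: eval (w < (2 + (tid // 2)))  11111111
step 4: z <- ((0 * z) // 2)          11111111
step 5: z <- w                       11111111
step 6: w <- (w + 3)                 11111111
step 7: eval (w < (2 + (tid // 2)))  11111111
step 8: z <- ((0 * z) // 2)          00001111
step 9: z <- w                       00001111
step 10: w <- (w + 3)                 00001111
step 11: eval (w < (2 + (tid // 2)))  00001111
step 12: eval ((w * tid) <= 7)        11111111
step 13: w <- z                       11100000
step 14: w <- (6 * (z - z))           11100000
step 15: z <- tid                     11100000
step 16: w <- ((tid + w) // -3)       00011111
step 17: z <- (8 * min(w, 7))         11111111

Answer: 18 steps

z: 0,0,0,-16,-32,-32,-32,-40
w: 0,0,0,-2,-4,-4,-4,-5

steps = 18; useful = 110; efficiency = 110/144 = 55/72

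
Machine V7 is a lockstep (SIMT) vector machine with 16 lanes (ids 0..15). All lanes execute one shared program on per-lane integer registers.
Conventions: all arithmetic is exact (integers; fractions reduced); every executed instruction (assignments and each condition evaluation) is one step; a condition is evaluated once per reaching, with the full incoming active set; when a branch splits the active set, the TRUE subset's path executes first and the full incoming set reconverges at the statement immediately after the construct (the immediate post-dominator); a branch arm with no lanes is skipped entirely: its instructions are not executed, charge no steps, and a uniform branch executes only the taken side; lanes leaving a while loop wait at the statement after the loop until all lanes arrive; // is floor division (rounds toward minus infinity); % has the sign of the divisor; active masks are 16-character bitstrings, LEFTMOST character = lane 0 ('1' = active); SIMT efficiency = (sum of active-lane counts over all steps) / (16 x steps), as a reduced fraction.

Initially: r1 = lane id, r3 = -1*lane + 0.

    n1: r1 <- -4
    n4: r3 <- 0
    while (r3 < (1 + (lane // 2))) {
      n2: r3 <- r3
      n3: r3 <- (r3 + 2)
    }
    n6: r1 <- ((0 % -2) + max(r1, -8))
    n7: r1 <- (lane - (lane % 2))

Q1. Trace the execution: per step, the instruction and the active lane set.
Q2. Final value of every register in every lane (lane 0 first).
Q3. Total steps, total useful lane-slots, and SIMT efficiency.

step 0: r1 <- -4                     1111111111111111
step 1: r3 <- 0                      1111111111111111
step 2: eval (r3 < (1 + (lane // 2))) 1111111111111111
step 3: r3 <- r3                     1111111111111111
step 4: r3 <- (r3 + 2)               1111111111111111
step 5: eval (r3 < (1 + (lane // 2))) 1111111111111111
step 6: r3 <- r3                     0000111111111111
step 7: r3 <- (r3 + 2)               0000111111111111
step 8: eval (r3 < (1 + (lane // 2))) 0000111111111111
step 9: r3 <- r3                     0000000011111111
step 10: r3 <- (r3 + 2)               0000000011111111
step 11: eval (r3 < (1 + (lane // 2))) 0000000011111111
step 12: r3 <- r3                     0000000000001111
step 13: r3 <- (r3 + 2)               0000000000001111
step 14: eval (r3 < (1 + (lane // 2))) 0000000000001111
step 15: r1 <- ((0 % -2) + max(r1, -8)) 1111111111111111
step 16: r1 <- (lane - (lane % 2))    1111111111111111

Answer: 17 steps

r1: 0,0,2,2,4,4,6,6,8,8,10,10,12,12,14,14
r3: 2,2,2,2,4,4,4,4,6,6,6,6,8,8,8,8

steps = 17; useful = 200; efficiency = 200/272 = 25/34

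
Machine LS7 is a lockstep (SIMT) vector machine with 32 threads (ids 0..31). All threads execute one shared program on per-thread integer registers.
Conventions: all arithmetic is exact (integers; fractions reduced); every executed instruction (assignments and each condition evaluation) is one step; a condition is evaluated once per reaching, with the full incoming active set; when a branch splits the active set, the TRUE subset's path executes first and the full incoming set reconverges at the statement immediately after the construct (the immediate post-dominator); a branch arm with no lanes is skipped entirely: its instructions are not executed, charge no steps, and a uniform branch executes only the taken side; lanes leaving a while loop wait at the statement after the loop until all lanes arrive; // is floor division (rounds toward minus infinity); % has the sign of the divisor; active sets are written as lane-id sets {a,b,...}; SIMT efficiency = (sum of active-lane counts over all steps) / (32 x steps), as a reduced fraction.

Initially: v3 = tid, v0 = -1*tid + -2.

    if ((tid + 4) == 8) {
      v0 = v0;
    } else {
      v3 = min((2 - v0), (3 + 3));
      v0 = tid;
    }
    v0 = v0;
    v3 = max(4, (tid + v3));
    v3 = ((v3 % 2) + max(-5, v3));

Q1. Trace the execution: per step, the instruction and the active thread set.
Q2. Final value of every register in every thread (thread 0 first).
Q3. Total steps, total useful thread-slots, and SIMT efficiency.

step 0: eval ((tid + 4) == 8)        {0,1,2,3,4,5,6,7,8,9,10,11,12,13,14,15,16,17,18,19,20,21,22,23,24,25,26,27,28,29,30,31}
step 1: v0 <- v0                     {4}
step 2: v3 <- min((2 - v0), (3 + 3)) {0,1,2,3,5,6,7,8,9,10,11,12,13,14,15,16,17,18,19,20,21,22,23,24,25,26,27,28,29,30,31}
step 3: v0 <- tid                    {0,1,2,3,5,6,7,8,9,10,11,12,13,14,15,16,17,18,19,20,21,22,23,24,25,26,27,28,29,30,31}
step 4: v0 <- v0                     {0,1,2,3,4,5,6,7,8,9,10,11,12,13,14,15,16,17,18,19,20,21,22,23,24,25,26,27,28,29,30,31}
step 5: v3 <- max(4, (tid + v3))     {0,1,2,3,4,5,6,7,8,9,10,11,12,13,14,15,16,17,18,19,20,21,22,23,24,25,26,27,28,29,30,31}
step 6: v3 <- ((v3 % 2) + max(-5, v3)) {0,1,2,3,4,5,6,7,8,9,10,11,12,13,14,15,16,17,18,19,20,21,22,23,24,25,26,27,28,29,30,31}

Answer: 7 steps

v3: 4,6,8,10,8,12,12,14,14,16,16,18,18,20,20,22,22,24,24,26,26,28,28,30,30,32,32,34,34,36,36,38
v0: 0,1,2,3,-6,5,6,7,8,9,10,11,12,13,14,15,16,17,18,19,20,21,22,23,24,25,26,27,28,29,30,31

steps = 7; useful = 191; efficiency = 191/224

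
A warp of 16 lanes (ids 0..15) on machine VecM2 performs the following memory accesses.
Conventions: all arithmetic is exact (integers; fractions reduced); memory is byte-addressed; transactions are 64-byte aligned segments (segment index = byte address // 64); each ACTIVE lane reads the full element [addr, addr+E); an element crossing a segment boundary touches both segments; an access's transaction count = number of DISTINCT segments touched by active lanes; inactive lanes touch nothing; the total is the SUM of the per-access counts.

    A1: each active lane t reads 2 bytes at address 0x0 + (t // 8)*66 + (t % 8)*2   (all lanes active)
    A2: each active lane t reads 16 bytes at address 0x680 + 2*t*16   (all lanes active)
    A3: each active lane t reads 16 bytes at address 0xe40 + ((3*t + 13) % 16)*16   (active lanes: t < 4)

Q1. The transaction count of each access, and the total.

A1: 2 transactions
A2: 8 transactions
A3: 3 transactions

Answer: 2,8,3; total 13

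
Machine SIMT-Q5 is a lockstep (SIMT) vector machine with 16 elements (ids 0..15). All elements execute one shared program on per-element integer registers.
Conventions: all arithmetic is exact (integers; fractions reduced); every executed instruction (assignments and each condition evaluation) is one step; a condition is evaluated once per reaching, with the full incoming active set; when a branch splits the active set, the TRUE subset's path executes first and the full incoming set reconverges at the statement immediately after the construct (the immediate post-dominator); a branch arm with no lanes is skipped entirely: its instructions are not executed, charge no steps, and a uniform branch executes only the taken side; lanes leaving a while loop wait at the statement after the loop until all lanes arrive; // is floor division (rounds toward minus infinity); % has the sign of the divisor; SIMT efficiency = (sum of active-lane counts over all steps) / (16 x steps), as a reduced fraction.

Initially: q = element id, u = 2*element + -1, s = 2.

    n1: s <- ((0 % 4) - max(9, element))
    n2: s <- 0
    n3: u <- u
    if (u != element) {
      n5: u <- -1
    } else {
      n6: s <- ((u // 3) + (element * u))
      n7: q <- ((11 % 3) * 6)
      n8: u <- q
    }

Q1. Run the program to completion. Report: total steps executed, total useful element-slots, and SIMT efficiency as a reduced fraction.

Answer: 8 steps, 82 useful, 41/64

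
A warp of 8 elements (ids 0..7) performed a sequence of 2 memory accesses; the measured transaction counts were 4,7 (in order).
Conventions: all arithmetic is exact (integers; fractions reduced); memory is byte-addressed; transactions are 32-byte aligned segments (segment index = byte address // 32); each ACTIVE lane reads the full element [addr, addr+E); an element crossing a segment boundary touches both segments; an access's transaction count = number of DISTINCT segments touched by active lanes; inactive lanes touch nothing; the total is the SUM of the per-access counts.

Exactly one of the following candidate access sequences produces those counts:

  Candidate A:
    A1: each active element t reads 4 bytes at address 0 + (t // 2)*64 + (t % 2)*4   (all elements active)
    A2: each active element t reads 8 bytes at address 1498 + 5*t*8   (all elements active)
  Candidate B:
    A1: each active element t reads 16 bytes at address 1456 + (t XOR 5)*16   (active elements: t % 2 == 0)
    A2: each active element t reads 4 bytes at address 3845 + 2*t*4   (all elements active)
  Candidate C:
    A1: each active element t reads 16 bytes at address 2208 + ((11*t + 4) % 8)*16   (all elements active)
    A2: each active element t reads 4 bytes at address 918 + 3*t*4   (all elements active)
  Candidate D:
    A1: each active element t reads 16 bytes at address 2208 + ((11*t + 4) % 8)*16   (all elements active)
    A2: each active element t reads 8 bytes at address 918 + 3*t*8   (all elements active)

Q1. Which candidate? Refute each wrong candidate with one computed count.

A: A2 gives 10 transactions, not 7
B: A2 gives 3 transactions, not 7
C: A2 gives 4 transactions, not 7
D: all counts match (4,7)

Answer: D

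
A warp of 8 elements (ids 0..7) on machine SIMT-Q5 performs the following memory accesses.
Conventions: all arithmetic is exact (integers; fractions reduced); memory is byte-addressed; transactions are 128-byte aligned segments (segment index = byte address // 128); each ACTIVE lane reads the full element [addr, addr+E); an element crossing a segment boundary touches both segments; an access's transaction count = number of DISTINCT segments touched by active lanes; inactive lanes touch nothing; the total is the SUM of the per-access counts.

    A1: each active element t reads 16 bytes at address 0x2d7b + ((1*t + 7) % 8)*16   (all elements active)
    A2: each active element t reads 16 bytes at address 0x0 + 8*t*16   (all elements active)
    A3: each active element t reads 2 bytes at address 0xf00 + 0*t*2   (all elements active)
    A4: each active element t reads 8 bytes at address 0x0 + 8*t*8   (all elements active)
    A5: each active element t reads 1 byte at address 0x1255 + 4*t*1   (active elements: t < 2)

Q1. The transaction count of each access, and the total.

A1: 2 transactions
A2: 8 transactions
A3: 1 transaction
A4: 4 transactions
A5: 1 transaction

Answer: 2,8,1,4,1; total 16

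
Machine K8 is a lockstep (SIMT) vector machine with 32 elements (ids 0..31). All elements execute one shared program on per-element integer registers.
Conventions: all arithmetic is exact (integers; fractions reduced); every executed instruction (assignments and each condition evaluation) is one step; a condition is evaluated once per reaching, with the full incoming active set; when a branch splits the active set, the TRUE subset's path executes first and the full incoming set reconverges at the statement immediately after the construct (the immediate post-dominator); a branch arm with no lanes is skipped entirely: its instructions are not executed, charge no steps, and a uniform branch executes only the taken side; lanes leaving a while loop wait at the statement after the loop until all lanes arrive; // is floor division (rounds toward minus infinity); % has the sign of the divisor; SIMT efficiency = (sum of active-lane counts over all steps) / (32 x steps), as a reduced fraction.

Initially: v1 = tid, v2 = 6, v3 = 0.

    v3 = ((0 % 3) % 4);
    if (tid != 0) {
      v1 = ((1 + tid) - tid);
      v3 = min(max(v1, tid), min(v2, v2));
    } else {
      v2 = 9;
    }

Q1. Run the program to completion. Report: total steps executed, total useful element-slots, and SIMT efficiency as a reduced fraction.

Answer: 5 steps, 127 useful, 127/160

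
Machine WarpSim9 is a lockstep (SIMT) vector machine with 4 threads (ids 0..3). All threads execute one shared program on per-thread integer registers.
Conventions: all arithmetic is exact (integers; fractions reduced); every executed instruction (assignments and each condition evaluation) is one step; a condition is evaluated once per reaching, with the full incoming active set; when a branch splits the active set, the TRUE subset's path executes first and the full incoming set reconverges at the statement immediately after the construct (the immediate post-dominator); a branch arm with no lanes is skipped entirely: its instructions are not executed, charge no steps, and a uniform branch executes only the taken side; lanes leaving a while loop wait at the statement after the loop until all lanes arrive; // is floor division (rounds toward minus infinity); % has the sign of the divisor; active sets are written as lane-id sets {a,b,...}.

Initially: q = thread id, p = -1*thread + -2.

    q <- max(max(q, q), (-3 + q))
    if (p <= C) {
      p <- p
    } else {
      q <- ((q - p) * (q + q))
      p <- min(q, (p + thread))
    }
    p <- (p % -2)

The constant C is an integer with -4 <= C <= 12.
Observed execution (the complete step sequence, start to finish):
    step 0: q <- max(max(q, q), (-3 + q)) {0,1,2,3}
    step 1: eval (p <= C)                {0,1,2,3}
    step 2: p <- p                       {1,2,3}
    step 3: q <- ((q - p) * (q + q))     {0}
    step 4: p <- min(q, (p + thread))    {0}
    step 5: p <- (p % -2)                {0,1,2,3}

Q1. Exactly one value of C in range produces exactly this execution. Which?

Answer: C = -3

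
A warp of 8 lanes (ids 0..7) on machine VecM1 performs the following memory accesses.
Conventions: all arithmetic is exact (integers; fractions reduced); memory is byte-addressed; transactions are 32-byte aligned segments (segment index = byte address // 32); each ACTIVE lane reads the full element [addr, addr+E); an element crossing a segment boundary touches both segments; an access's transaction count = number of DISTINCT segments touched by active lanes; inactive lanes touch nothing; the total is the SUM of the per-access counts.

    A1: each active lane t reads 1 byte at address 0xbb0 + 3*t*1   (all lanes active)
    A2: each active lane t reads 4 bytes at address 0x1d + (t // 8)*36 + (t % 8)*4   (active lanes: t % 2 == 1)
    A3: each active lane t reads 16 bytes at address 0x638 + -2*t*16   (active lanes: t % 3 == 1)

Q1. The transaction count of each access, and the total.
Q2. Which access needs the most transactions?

A1: 2 transactions
A2: 1 transaction
A3: 6 transactions

Answer: 2,1,6; total 9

Answer: A3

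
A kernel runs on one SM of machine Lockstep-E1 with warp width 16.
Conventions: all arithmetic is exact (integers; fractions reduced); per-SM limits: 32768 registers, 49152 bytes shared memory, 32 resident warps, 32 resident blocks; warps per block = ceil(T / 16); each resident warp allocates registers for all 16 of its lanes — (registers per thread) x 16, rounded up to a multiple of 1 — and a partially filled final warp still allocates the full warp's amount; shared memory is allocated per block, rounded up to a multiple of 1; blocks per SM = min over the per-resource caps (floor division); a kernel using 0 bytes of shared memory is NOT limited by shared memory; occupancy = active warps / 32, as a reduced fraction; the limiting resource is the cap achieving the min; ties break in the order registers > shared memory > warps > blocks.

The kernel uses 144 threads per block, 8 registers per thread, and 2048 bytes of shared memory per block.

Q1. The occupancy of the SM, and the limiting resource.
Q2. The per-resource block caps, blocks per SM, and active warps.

Answer: occupancy 27/32, limited by warps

registers: 28 blocks
shared memory: 24 blocks
warps: 3 blocks
blocks: 32 blocks

Answer: 3 blocks, 27 active warps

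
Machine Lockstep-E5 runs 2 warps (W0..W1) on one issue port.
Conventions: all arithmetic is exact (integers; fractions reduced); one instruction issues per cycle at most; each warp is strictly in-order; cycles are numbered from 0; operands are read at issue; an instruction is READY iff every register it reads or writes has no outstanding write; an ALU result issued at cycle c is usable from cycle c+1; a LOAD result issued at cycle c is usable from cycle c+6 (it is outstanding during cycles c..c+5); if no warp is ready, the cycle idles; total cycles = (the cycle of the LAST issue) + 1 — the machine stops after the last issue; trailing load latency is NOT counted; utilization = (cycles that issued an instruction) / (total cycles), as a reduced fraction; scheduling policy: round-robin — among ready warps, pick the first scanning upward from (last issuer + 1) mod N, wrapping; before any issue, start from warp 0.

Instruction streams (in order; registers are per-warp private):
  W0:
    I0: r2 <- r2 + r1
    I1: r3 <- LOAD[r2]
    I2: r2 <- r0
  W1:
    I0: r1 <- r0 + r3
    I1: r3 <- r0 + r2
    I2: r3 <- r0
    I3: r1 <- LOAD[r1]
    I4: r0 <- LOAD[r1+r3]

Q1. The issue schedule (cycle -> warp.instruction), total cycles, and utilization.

cycle 0: W0.I0
cycle 1: W1.I0
cycle 2: W0.I1
cycle 3: W1.I1
cycle 4: W0.I2
cycle 5: W1.I2
cycle 6: W1.I3
cycle 7: idle
cycle 8: idle
cycle 9: idle
cycle 10: idle
cycle 11: idle
cycle 12: W1.I4

Answer: 13 cycles, utilization 8/13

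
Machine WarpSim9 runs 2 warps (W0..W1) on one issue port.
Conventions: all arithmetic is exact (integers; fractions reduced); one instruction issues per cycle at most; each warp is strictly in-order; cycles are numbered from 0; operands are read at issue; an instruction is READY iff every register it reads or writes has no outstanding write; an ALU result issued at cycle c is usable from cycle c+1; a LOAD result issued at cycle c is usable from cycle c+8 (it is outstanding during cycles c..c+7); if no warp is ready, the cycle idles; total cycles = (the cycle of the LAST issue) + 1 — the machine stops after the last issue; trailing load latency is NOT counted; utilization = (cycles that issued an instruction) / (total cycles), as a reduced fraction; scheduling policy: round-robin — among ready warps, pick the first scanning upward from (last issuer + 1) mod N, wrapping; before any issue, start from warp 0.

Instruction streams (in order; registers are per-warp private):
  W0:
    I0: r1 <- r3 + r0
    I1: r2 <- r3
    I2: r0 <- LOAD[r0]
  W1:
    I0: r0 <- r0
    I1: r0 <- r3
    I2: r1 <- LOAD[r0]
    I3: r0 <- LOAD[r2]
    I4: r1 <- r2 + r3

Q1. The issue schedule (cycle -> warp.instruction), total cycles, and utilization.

cycle 0: W0.I0
cycle 1: W1.I0
cycle 2: W0.I1
cycle 3: W1.I1
cycle 4: W0.I2
cycle 5: W1.I2
cycle 6: W1.I3
cycle 7: idle
cycle 8: idle
cycle 9: idle
cycle 10: idle
cycle 11: idle
cycle 12: idle
cycle 13: W1.I4

Answer: 14 cycles, utilization 4/7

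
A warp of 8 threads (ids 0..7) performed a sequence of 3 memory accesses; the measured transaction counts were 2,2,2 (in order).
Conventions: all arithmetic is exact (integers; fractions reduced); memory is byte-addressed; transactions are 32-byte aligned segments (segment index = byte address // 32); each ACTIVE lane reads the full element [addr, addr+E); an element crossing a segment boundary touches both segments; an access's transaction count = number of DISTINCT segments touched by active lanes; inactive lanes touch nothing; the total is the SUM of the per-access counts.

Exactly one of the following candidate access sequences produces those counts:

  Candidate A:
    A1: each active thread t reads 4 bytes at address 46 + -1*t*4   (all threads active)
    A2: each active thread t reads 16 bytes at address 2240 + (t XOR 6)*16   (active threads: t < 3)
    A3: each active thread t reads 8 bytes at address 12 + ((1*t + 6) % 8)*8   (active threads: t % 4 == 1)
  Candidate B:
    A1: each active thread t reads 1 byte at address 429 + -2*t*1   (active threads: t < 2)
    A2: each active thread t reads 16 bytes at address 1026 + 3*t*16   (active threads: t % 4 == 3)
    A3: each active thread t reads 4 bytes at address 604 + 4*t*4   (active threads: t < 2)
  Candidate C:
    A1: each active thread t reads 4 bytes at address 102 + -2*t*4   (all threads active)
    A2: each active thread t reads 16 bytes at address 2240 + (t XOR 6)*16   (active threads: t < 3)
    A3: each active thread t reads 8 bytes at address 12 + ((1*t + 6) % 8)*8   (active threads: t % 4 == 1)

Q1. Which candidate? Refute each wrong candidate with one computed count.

B: A1 gives 1 transaction, not 2
C: A1 gives 3 transactions, not 2
A: all counts match (2,2,2)

Answer: A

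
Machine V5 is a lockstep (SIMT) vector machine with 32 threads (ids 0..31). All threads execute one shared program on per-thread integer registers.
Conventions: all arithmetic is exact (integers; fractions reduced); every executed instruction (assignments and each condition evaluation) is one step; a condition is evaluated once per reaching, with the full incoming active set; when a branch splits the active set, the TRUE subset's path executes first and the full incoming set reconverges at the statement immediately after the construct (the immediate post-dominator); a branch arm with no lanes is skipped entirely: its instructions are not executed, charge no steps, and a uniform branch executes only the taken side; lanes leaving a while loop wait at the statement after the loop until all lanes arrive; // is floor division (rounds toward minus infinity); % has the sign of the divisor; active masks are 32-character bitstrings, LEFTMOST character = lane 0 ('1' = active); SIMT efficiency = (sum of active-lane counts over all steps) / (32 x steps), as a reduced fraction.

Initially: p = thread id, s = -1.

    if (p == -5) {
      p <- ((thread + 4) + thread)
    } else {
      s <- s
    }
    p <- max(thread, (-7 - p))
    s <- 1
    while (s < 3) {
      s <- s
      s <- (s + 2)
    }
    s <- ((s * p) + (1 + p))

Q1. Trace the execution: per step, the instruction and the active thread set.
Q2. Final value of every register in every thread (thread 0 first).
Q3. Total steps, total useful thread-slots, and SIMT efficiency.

step 0: eval (p == -5)               11111111111111111111111111111111
step 1: s <- s                       11111111111111111111111111111111
step 2: p <- max(thread, (-7 - p))   11111111111111111111111111111111
step 3: s <- 1                       11111111111111111111111111111111
step 4: eval (s < 3)                 11111111111111111111111111111111
step 5: s <- s                       11111111111111111111111111111111
step 6: s <- (s + 2)                 11111111111111111111111111111111
step 7: eval (s < 3)                 11111111111111111111111111111111
step 8: s <- ((s * p) + (1 + p))     11111111111111111111111111111111

Answer: 9 steps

p: 0,1,2,3,4,5,6,7,8,9,10,11,12,13,14,15,16,17,18,19,20,21,22,23,24,25,26,27,28,29,30,31
s: 1,5,9,13,17,21,25,29,33,37,41,45,49,53,57,61,65,69,73,77,81,85,89,93,97,101,105,109,113,117,121,125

steps = 9; useful = 288; efficiency = 288/288 = 1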